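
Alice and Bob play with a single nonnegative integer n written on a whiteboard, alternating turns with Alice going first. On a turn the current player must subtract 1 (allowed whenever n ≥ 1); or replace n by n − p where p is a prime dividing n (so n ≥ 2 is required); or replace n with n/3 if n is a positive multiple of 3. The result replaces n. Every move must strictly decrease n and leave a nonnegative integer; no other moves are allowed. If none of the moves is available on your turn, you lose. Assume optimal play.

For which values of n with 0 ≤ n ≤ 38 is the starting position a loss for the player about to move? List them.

Classify positions by backward induction: terminal positions (no move available) are L. From any other position, the mover wins iff some move reaches an L.
n=0: no move → L
n=1: →0(L), so W
n=2: →0(L), so W
n=3: →0(L), so W
n=4: →2(W), 3(W) — all W, so L
n=5: →0(L), so W
n=6: →4(L), so W
n=7: →0(L), so W
n=8: →6(W), 7(W) — all W, so L
n=9: →8(L), so W
n=10: →8(L), so W
n=11: →0(L), so W
n=12: →4(L), so W
n=13: →0(L), so W
n=14: →7(W), 12(W), 13(W) — all W, so L
n=15: →14(L), so W
n=16: →14(L), so W
n=17: →0(L), so W
n=18: →6(W), 15(W), 16(W), 17(W) — all W, so L
n=19: →0(L), so W
n=20: →18(L), so W
n=21: →14(L), so W
n=22: →11(W), 20(W), 21(W) — all W, so L
n=23: →0(L), so W
n=24: →8(L), so W
n=25: →20(W), 24(W) — all W, so L
n=26: →25(L), so W
n=27: →9(W), 24(W), 26(W) — all W, so L
n=28: →27(L), so W
n=29: →0(L), so W
n=30: →25(L), so W
n=31: →0(L), so W
n=32: →30(W), 31(W) — all W, so L
n=33: →22(L), so W
n=34: →32(L), so W
n=35: →28(W), 30(W), 34(W) — all W, so L
n=36: →35(L), so W
n=37: →0(L), so W
n=38: →19(W), 36(W), 37(W) — all W, so L
The losing starting values of n are exactly the entries labelled L in this table (11 of them).

0, 4, 8, 14, 18, 22, 25, 27, 32, 35, 38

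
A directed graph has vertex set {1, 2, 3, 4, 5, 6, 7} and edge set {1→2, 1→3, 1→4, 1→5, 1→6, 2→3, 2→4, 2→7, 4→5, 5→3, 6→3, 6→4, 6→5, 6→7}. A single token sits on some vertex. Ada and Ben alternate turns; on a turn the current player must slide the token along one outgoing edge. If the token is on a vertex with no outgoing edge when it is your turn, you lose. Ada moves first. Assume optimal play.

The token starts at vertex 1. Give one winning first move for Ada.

Move to 4.

Use the standard recursion: the mover loses at a terminal position; elsewhere, the mover wins exactly when some move hands the opponent an L position.
Every edge goes from a vertex to one that appears earlier in the order 3, 7, 5, 4, 6, 2, 1, so processing vertices in that order labels each vertex after all of its successors.
3: no outgoing edge → L
7: no outgoing edge → L
5: →3(L), so W
4: →5(W) only, which is W, so L
6: →4(L), so W
2: →4(L), so W
1: →4(L), so W
From 1, the L positions reachable in one move are: 4, 3. Any move reaching one of these is winning.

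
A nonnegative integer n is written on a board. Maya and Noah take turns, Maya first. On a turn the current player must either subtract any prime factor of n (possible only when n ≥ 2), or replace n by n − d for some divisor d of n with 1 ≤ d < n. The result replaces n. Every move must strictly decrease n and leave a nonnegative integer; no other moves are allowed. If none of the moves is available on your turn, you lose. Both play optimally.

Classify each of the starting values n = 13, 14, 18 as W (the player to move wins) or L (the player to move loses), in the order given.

Compute win/loss labels from the base case upward. A position with no move is L. Any other position is W if it can reach an L in one move, else L.
n=0: no move → L
n=1: no move → L
n=2: →0(L), so W
n=3: →0(L), so W
n=4: →2(W), 3(W) — all W, so L
n=5: →0(L), so W
n=6: →4(L), so W
n=7: →0(L), so W
n=8: →4(L), so W
n=9: →6(W), 8(W) — all W, so L
n=10: →9(L), so W
n=11: →0(L), so W
n=12: →9(L), so W
n=13: →0(L), so W
n=14: →7(W), 12(W), 13(W) — all W, so L
n=15: →14(L), so W
n=16: →14(L), so W
n=17: →0(L), so W
n=18: →9(L), so W

13: W, 14: L, 18: W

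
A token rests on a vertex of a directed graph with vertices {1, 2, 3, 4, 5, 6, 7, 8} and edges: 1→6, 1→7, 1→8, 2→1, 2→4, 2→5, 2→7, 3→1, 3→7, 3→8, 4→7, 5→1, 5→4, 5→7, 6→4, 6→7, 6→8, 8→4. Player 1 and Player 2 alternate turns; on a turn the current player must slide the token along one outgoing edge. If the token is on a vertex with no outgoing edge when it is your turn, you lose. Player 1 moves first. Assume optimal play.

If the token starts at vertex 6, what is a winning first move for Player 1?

Move to 8.

Positions with no move are L. A position that does have a move is losing for the player to move precisely when every available move leads to a winning position for the opponent. Fill in the labels:
Every edge goes from a vertex to one that appears earlier in the order 7, 4, 8, 6, 1, 5, 3, 2, so processing vertices in that order labels each vertex after all of its successors.
7: no outgoing edge → L
4: reaches L-position 7 → W
8: only reaches 4(W), which is W → L
6: reaches L-position 8 → W
1: reaches L-position 8 → W
5: reaches L-position 7 → W
3: reaches L-position 8 → W
2: reaches L-position 7 → W
From 6, the L positions reachable in one move are: 8, 7. Any move reaching one of these is winning.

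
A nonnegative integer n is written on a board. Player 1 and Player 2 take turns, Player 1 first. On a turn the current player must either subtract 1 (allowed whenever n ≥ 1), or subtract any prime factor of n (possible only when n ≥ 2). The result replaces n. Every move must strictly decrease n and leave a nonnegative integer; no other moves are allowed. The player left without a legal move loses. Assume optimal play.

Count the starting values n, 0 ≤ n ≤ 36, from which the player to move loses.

Positions with no move are L. A position that does have a move is losing for the player to move precisely when every available move leads to a winning position for the opponent. Fill in the labels:
n=0: no move → L
n=1: W (go to 0, an L position)
n=2: W (go to 0, an L position)
n=3: W (go to 0, an L position)
n=4: L (options 2(W), 3(W) are all W)
n=5: W (go to 0, an L position)
n=6: W (go to 4, an L position)
n=7: W (go to 0, an L position)
n=8: L (options 6(W), 7(W) are all W)
n=9: W (go to 8, an L position)
n=10: W (go to 8, an L position)
n=11: W (go to 0, an L position)
n=12: L (options 9(W), 10(W), 11(W) are all W)
n=13: W (go to 0, an L position)
n=14: W (go to 12, an L position)
n=15: W (go to 12, an L position)
n=16: L (options 14(W), 15(W) are all W)
n=17: W (go to 0, an L position)
n=18: W (go to 16, an L position)
n=19: W (go to 0, an L position)
n=20: L (options 15(W), 18(W), 19(W) are all W)
n=21: W (go to 20, an L position)
n=22: W (go to 20, an L position)
n=23: W (go to 0, an L position)
n=24: L (options 21(W), 22(W), 23(W) are all W)
n=25: W (go to 20, an L position)
n=26: W (go to 24, an L position)
n=27: W (go to 24, an L position)
n=28: L (options 21(W), 26(W), 27(W) are all W)
n=29: W (go to 0, an L position)
n=30: W (go to 28, an L position)
n=31: W (go to 0, an L position)
n=32: L (options 30(W), 31(W) are all W)
n=33: W (go to 32, an L position)
n=34: W (go to 32, an L position)
n=35: W (go to 28, an L position)
n=36: L (options 33(W), 34(W), 35(W) are all W)
L entries with 0 ≤ n ≤ 36: n = 0, 4, 8, 12, 16, 20, 24, 28, 32, 36; that makes 10.

10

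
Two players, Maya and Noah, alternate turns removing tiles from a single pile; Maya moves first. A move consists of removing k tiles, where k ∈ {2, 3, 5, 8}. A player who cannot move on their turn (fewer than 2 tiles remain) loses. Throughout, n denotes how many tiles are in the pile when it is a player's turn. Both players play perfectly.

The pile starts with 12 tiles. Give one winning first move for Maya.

Label each position W (a win for the player to move) or L (a loss). A position with no legal move is L; any other position is W exactly when some move reaches an L, and L when every move reaches a W.
n=0: no move → L
n=1: no move → L
n=2: can move to 0, which is L ⇒ W
n=3: can move to 1, which is L ⇒ W
n=4: can move to 1, which is L ⇒ W
n=5: can move to 0, which is L ⇒ W
n=6: can move to 1, which is L ⇒ W
n=7: moves to 5(W), 4(W), 2(W); every one is W ⇒ L
n=8: can move to 0, which is L ⇒ W
n=9: can move to 7, which is L ⇒ W
n=10: can move to 7, which is L ⇒ W
n=11: moves to 9(W), 8(W), 6(W), 3(W); every one is W ⇒ L
n=12: can move to 7, which is L ⇒ W
From 12, the L positions reachable in one move are: 7.

Remove 5, leaving 7.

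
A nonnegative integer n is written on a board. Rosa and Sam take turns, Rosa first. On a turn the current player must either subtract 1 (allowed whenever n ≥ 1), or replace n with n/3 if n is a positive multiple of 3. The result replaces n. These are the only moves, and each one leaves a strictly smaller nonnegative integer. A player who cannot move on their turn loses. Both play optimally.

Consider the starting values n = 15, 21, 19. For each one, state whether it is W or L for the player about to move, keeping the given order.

15: L, 21: W, 19: L

Classify positions by backward induction: terminal positions (no move available) are L. From any other position, the mover wins iff some move reaches an L.
n=0: no move → L
n=1: can move to 0, which is L ⇒ W
n=2: the only move is to 1(W), a W ⇒ L
n=3: can move to 2, which is L ⇒ W
n=4: the only move is to 3(W), a W ⇒ L
n=5: can move to 4, which is L ⇒ W
n=6: can move to 2, which is L ⇒ W
n=7: the only move is to 6(W), a W ⇒ L
n=8: can move to 7, which is L ⇒ W
n=9: moves to 3(W), 8(W); every one is W ⇒ L
n=10: can move to 9, which is L ⇒ W
n=11: the only move is to 10(W), a W ⇒ L
n=12: can move to 4, which is L ⇒ W
n=13: the only move is to 12(W), a W ⇒ L
n=14: can move to 13, which is L ⇒ W
n=15: moves to 5(W), 14(W); every one is W ⇒ L
n=16: can move to 15, which is L ⇒ W
n=17: the only move is to 16(W), a W ⇒ L
n=18: can move to 17, which is L ⇒ W
n=19: the only move is to 18(W), a W ⇒ L
n=20: can move to 19, which is L ⇒ W
n=21: can move to 7, which is L ⇒ W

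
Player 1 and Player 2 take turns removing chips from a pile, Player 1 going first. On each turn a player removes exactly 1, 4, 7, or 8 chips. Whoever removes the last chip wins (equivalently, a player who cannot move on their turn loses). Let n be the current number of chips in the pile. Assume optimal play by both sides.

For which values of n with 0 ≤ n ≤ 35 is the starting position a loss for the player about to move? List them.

Positions with no move are L. A position that does have a move is losing for the player to move precisely when every available move leads to a winning position for the opponent. Fill in the labels:
n=0: no move → L
n=1: can move to 0, which is L ⇒ W
n=2: the only move is to 1(W), a W ⇒ L
n=3: can move to 2, which is L ⇒ W
n=4: can move to 0, which is L ⇒ W
n=5: moves to 4(W), 1(W); every one is W ⇒ L
n=6: can move to 5, which is L ⇒ W
n=7: can move to 0, which is L ⇒ W
n=8: can move to 0, which is L ⇒ W
n=9: can move to 5, which is L ⇒ W
n=10: can move to 2, which is L ⇒ W
n=11: moves to 10(W), 7(W), 4(W), 3(W); every one is W ⇒ L
n=12: can move to 11, which is L ⇒ W
n=13: can move to 5, which is L ⇒ W
n=14: moves to 13(W), 10(W), 7(W), 6(W); every one is W ⇒ L
n=15: can move to 14, which is L ⇒ W
n=16: moves to 15(W), 12(W), 9(W), 8(W); every one is W ⇒ L
n=17: can move to 16, which is L ⇒ W
n=18: can move to 14, which is L ⇒ W
n=19: can move to 11, which is L ⇒ W
n=20: can move to 16, which is L ⇒ W
n=21: can move to 14, which is L ⇒ W
n=22: can move to 14, which is L ⇒ W
n=23: can move to 16, which is L ⇒ W
n=24: can move to 16, which is L ⇒ W
n=25: moves to 24(W), 21(W), 18(W), 17(W); every one is W ⇒ L
n=26: can move to 25, which is L ⇒ W
n=27: moves to 26(W), 23(W), 20(W), 19(W); every one is W ⇒ L
n=28: can move to 27, which is L ⇒ W
n=29: can move to 25, which is L ⇒ W
n=30: moves to 29(W), 26(W), 23(W), 22(W); every one is W ⇒ L
n=31: can move to 30, which is L ⇒ W
n=32: can move to 25, which is L ⇒ W
n=33: can move to 25, which is L ⇒ W
n=34: can move to 30, which is L ⇒ W
n=35: can move to 27, which is L ⇒ W
Reading off the rows marked L gives the requested list; there are 9 such values of n.

0, 2, 5, 11, 14, 16, 25, 27, 30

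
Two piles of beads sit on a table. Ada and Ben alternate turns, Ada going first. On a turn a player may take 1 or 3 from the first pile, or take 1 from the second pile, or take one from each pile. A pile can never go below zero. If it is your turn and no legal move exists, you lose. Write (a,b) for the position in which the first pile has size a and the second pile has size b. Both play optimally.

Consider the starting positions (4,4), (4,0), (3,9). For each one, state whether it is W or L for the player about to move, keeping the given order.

Classify positions by backward induction: terminal positions (no move available) are L. From any other position, the mover wins iff some move reaches an L.
No move ever increases a pile, so every position that can arise here has a ≤ 4 and b ≤ 9; it is enough to label the cells with 0 ≤ a ≤ 4 and 0 ≤ b ≤ 9.
Every move lowers a or b (never raises either), so fill the grid row by row in increasing a, and left to right within a row: each cell's successors are then already labelled.
      b=0  b=1  b=2  b=3  b=4  b=5  b=6  b=7  b=8  b=9
a=0:    L    W    L    W    L    W    L    W    L    W
a=1:    W    W    W    W    W    W    W    W    W    W
a=2:    L    W    L    W    L    W    L    W    L    W
a=3:    W    W    W    W    W    W    W    W    W    W
a=4:    L    W    L    W    L    W    L    W    L    W
Cells with no legal move (terminal, hence L): (0,0).
The remaining L cells, each justified by listing all of its moves:
(0,2): the only move is to (0,1)(W), a W ⇒ L
(0,4): the only move is to (0,3)(W), a W ⇒ L
(0,6): the only move is to (0,5)(W), a W ⇒ L
(0,8): the only move is to (0,7)(W), a W ⇒ L
(2,0): the only move is to (1,0)(W), a W ⇒ L
(2,2): moves to (1,2)(W), (2,1)(W), (1,1)(W); every one is W ⇒ L
(2,4): moves to (1,4)(W), (2,3)(W), (1,3)(W); every one is W ⇒ L
(2,6): moves to (1,6)(W), (2,5)(W), (1,5)(W); every one is W ⇒ L
(2,8): moves to (1,8)(W), (2,7)(W), (1,7)(W); every one is W ⇒ L
(4,0): moves to (3,0)(W), (1,0)(W); every one is W ⇒ L
(4,2): moves to (3,2)(W), (1,2)(W), (4,1)(W), (3,1)(W); every one is W ⇒ L
(4,4): moves to (3,4)(W), (1,4)(W), (4,3)(W), (3,3)(W); every one is W ⇒ L
(4,6): moves to (3,6)(W), (1,6)(W), (4,5)(W), (3,5)(W); every one is W ⇒ L
(4,8): moves to (3,8)(W), (1,8)(W), (4,7)(W), (3,7)(W); every one is W ⇒ L
Every other cell has at least one move into one of the L cells above, so it is W.
(4,4): one of the L cells justified above, so L
(4,0): one of the L cells justified above, so L
(3,9): the move to (2,8) reaches an L cell, so W

(4,4): L, (4,0): L, (3,9): W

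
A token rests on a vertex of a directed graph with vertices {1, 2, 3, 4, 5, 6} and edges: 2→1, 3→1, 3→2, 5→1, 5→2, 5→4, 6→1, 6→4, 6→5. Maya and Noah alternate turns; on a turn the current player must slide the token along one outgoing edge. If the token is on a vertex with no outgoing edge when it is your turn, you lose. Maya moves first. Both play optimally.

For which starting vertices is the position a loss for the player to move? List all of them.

Classify positions by backward induction: terminal positions (no move available) are L. From any other position, the mover wins iff some move reaches an L.
Every edge goes from a vertex to one that appears earlier in the order 4, 1, 2, 5, 3, 6, so processing vertices in that order labels each vertex after all of its successors.
4: no outgoing edge → L
1: no outgoing edge → L
2: can move to 1, which is L ⇒ W
5: can move to 1, which is L ⇒ W
3: can move to 1, which is L ⇒ W
6: can move to 1, which is L ⇒ W
The losing starting vertices are exactly the entries labelled L in this table (2 of them).

1, 4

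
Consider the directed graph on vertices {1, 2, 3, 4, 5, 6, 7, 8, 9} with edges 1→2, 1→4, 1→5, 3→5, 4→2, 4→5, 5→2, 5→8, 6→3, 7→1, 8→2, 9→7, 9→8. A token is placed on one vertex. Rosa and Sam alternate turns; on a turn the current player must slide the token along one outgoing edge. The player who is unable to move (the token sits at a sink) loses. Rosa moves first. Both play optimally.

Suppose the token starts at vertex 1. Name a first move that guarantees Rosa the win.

Move to 2.

Build the W/L table. Terminal = L. A non-terminal position is W if it has a move to some L; otherwise it is L.
Every edge goes from a vertex to one that appears earlier in the order 2, 8, 5, 4, 1, 7, 9, 3, 6, so processing vertices in that order labels each vertex after all of its successors.
2: no outgoing edge → L
8: can move to 2, which is L ⇒ W
5: can move to 2, which is L ⇒ W
4: can move to 2, which is L ⇒ W
1: can move to 2, which is L ⇒ W
7: the only move is to 1(W), a W ⇒ L
9: can move to 7, which is L ⇒ W
3: the only move is to 5(W), a W ⇒ L
6: can move to 3, which is L ⇒ W
From 1, the L positions reachable in one move are: 2.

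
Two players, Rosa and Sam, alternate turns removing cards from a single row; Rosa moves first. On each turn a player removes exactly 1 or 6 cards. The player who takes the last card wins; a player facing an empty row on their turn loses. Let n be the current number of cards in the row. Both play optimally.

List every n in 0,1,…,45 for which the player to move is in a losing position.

Classify positions by backward induction: terminal positions (no move available) are L. From any other position, the mover wins iff some move reaches an L.
n=0: no move → L
n=1: reaches L-position 0 → W
n=2: only reaches 1(W), which is W → L
n=3: reaches L-position 2 → W
n=4: only reaches 3(W), which is W → L
n=5: reaches L-position 4 → W
n=6: reaches L-position 0 → W
n=7: only reaches 6(W), 1(W), all W → L
n=8: reaches L-position 7 → W
n=9: only reaches 8(W), 3(W), all W → L
n=10: reaches L-position 9 → W
n=11: only reaches 10(W), 5(W), all W → L
n=12: reaches L-position 11 → W
n=13: reaches L-position 7 → W
n=14: only reaches 13(W), 8(W), all W → L
n=15: reaches L-position 14 → W
n=16: only reaches 15(W), 10(W), all W → L
n=17: reaches L-position 16 → W
n=18: only reaches 17(W), 12(W), all W → L
n=19: reaches L-position 18 → W
n=20: reaches L-position 14 → W
n=21: only reaches 20(W), 15(W), all W → L
n=22: reaches L-position 21 → W
n=23: only reaches 22(W), 17(W), all W → L
n=24: reaches L-position 23 → W
n=25: only reaches 24(W), 19(W), all W → L
n=26: reaches L-position 25 → W
n=27: reaches L-position 21 → W
n=28: only reaches 27(W), 22(W), all W → L
n=29: reaches L-position 28 → W
n=30: only reaches 29(W), 24(W), all W → L
n=31: reaches L-position 30 → W
n=32: only reaches 31(W), 26(W), all W → L
n=33: reaches L-position 32 → W
n=34: reaches L-position 28 → W
n=35: only reaches 34(W), 29(W), all W → L
n=36: reaches L-position 35 → W
n=37: only reaches 36(W), 31(W), all W → L
n=38: reaches L-position 37 → W
n=39: only reaches 38(W), 33(W), all W → L
n=40: reaches L-position 39 → W
n=41: reaches L-position 35 → W
n=42: only reaches 41(W), 36(W), all W → L
n=43: reaches L-position 42 → W
n=44: only reaches 43(W), 38(W), all W → L
n=45: reaches L-position 44 → W
The losing starting values of n are exactly the entries labelled L in this table (20 of them).

0, 2, 4, 7, 9, 11, 14, 16, 18, 21, 23, 25, 28, 30, 32, 35, 37, 39, 42, 44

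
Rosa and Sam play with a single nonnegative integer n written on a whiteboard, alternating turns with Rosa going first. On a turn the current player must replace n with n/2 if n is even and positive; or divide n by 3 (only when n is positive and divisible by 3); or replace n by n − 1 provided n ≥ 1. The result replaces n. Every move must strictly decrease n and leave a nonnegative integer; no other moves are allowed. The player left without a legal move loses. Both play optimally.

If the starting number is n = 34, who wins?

Compute win/loss labels from the base case upward. A position with no move is L. Any other position is W if it can reach an L in one move, else L.
n=0: no move → L
n=1: W (go to 0, an L position)
n=2: L (sole option 1(W) is W)
n=3: W (go to 2, an L position)
n=4: W (go to 2, an L position)
n=5: L (sole option 4(W) is W)
n=6: W (go to 2, an L position)
n=7: L (sole option 6(W) is W)
n=8: W (go to 7, an L position)
n=9: L (options 3(W), 8(W) are all W)
n=10: W (go to 5, an L position)
n=11: L (sole option 10(W) is W)
n=12: W (go to 11, an L position)
n=13: L (sole option 12(W) is W)
n=14: W (go to 7, an L position)
n=15: W (go to 5, an L position)
n=16: L (options 8(W), 15(W) are all W)
n=17: W (go to 16, an L position)
n=18: W (go to 9, an L position)
n=19: L (sole option 18(W) is W)
n=20: W (go to 19, an L position)
n=21: W (go to 7, an L position)
n=22: W (go to 11, an L position)
n=23: L (sole option 22(W) is W)
n=24: W (go to 23, an L position)
n=25: L (sole option 24(W) is W)
n=26: W (go to 13, an L position)
n=27: W (go to 9, an L position)
n=28: L (options 14(W), 27(W) are all W)
n=29: W (go to 28, an L position)
n=30: L (options 10(W), 15(W), 29(W) are all W)
n=31: W (go to 30, an L position)
n=32: W (go to 16, an L position)
n=33: W (go to 11, an L position)
n=34: L (options 17(W), 33(W) are all W)
The starting position 34 is L: whatever Rosa does, the opponent receives a W position.

Sam wins.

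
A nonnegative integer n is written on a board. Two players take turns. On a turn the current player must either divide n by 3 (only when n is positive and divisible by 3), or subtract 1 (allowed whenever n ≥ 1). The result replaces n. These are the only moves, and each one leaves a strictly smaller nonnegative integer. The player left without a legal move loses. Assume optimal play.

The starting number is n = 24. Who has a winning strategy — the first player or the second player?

Work bottom-up. With no move the player to move loses. Otherwise the position is W if at least one move leads to an L position for the opponent, and L if every move leads to a W.
n=0: no move → L
n=1: W (go to 0, an L position)
n=2: L (sole option 1(W) is W)
n=3: W (go to 2, an L position)
n=4: L (sole option 3(W) is W)
n=5: W (go to 4, an L position)
n=6: W (go to 2, an L position)
n=7: L (sole option 6(W) is W)
n=8: W (go to 7, an L position)
n=9: L (options 3(W), 8(W) are all W)
n=10: W (go to 9, an L position)
n=11: L (sole option 10(W) is W)
n=12: W (go to 4, an L position)
n=13: L (sole option 12(W) is W)
n=14: W (go to 13, an L position)
n=15: L (options 5(W), 14(W) are all W)
n=16: W (go to 15, an L position)
n=17: L (sole option 16(W) is W)
n=18: W (go to 17, an L position)
n=19: L (sole option 18(W) is W)
n=20: W (go to 19, an L position)
n=21: W (go to 7, an L position)
n=22: L (sole option 21(W) is W)
n=23: W (go to 22, an L position)
n=24: L (options 8(W), 23(W) are all W)
The starting position 24 is L: whatever the player to move does, the opponent receives a W position.

The second player wins.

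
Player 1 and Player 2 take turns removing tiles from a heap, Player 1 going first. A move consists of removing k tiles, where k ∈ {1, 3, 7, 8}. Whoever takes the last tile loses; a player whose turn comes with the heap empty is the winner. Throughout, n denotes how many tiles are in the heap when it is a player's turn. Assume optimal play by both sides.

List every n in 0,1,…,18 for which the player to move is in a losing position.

Use the standard recursion: the mover wins at a terminal position; elsewhere, the mover wins exactly when some move hands the opponent an L position.
n=0: no move; the opponent has just taken the last tile and therefore loses → W
n=1: →0(W) only, which is W, so L
n=2: →1(L), so W
n=3: →2(W), 0(W) — all W, so L
n=4: →3(L), so W
n=5: →4(W), 2(W) — all W, so L
n=6: →5(L), so W
n=7: →6(W), 4(W), 0(W) — all W, so L
n=8: →7(L), so W
n=9: →1(L), so W
n=10: →7(L), so W
n=11: →3(L), so W
n=12: →5(L), so W
n=13: →5(L), so W
n=14: →7(L), so W
n=15: →7(L), so W
n=16: →15(W), 13(W), 9(W), 8(W) — all W, so L
n=17: →16(L), so W
n=18: →17(W), 15(W), 11(W), 10(W) — all W, so L
The losing starting values of n are exactly the entries labelled L in this table (6 of them).

1, 3, 5, 7, 16, 18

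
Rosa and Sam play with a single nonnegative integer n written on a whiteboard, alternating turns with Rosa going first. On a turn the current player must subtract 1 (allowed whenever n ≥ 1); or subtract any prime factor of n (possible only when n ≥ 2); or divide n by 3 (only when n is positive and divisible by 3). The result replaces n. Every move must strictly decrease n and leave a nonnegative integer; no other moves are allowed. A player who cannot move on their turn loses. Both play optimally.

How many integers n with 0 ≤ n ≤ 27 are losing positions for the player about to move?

Work bottom-up. With no move the player to move loses. Otherwise the position is W if at least one move leads to an L position for the opponent, and L if every move leads to a W.
n=0: no move → L
n=1: can move to 0, which is L ⇒ W
n=2: can move to 0, which is L ⇒ W
n=3: can move to 0, which is L ⇒ W
n=4: moves to 2(W), 3(W); every one is W ⇒ L
n=5: can move to 0, which is L ⇒ W
n=6: can move to 4, which is L ⇒ W
n=7: can move to 0, which is L ⇒ W
n=8: moves to 6(W), 7(W); every one is W ⇒ L
n=9: can move to 8, which is L ⇒ W
n=10: can move to 8, which is L ⇒ W
n=11: can move to 0, which is L ⇒ W
n=12: can move to 4, which is L ⇒ W
n=13: can move to 0, which is L ⇒ W
n=14: moves to 7(W), 12(W), 13(W); every one is W ⇒ L
n=15: can move to 14, which is L ⇒ W
n=16: can move to 14, which is L ⇒ W
n=17: can move to 0, which is L ⇒ W
n=18: moves to 6(W), 15(W), 16(W), 17(W); every one is W ⇒ L
n=19: can move to 0, which is L ⇒ W
n=20: can move to 18, which is L ⇒ W
n=21: can move to 14, which is L ⇒ W
n=22: moves to 11(W), 20(W), 21(W); every one is W ⇒ L
n=23: can move to 0, which is L ⇒ W
n=24: can move to 8, which is L ⇒ W
n=25: moves to 20(W), 24(W); every one is W ⇒ L
n=26: can move to 25, which is L ⇒ W
n=27: moves to 9(W), 24(W), 26(W); every one is W ⇒ L
L entries with 0 ≤ n ≤ 27: n = 0, 4, 8, 14, 18, 22, 25, 27; that makes 8.

8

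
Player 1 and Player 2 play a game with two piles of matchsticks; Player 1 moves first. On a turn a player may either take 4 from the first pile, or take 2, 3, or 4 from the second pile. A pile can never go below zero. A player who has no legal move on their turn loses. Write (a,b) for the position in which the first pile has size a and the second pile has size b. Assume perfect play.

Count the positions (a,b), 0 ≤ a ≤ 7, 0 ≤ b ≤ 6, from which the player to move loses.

20

Build the W/L table. Terminal = L. A non-terminal position is W if it has a move to some L; otherwise it is L.
Every move lowers a or b (never raises either), so fill the grid row by row in increasing a, and left to right within a row: each cell's successors are then already labelled.
      b=0  b=1  b=2  b=3  b=4  b=5  b=6
a=0:    L    L    W    W    W    W    L
a=1:    L    L    W    W    W    W    L
a=2:    L    L    W    W    W    W    L
a=3:    L    L    W    W    W    W    L
a=4:    W    W    L    L    W    W    W
a=5:    W    W    L    L    W    W    W
a=6:    W    W    L    L    W    W    W
a=7:    W    W    L    L    W    W    W
Cells with no legal move (terminal, hence L): (0,0), (0,1), (1,0), (1,1), (2,0), (2,1), (3,0), (3,1).
The remaining L cells, each justified by listing all of its moves:
(0,6): moves to (0,4)(W), (0,3)(W), (0,2)(W); every one is W ⇒ L
(1,6): moves to (1,4)(W), (1,3)(W), (1,2)(W); every one is W ⇒ L
(2,6): moves to (2,4)(W), (2,3)(W), (2,2)(W); every one is W ⇒ L
(3,6): moves to (3,4)(W), (3,3)(W), (3,2)(W); every one is W ⇒ L
(4,2): moves to (0,2)(W), (4,0)(W); every one is W ⇒ L
(4,3): moves to (0,3)(W), (4,1)(W), (4,0)(W); every one is W ⇒ L
(5,2): moves to (1,2)(W), (5,0)(W); every one is W ⇒ L
(5,3): moves to (1,3)(W), (5,1)(W), (5,0)(W); every one is W ⇒ L
(6,2): moves to (2,2)(W), (6,0)(W); every one is W ⇒ L
(6,3): moves to (2,3)(W), (6,1)(W), (6,0)(W); every one is W ⇒ L
(7,2): moves to (3,2)(W), (7,0)(W); every one is W ⇒ L
(7,3): moves to (3,3)(W), (7,1)(W), (7,0)(W); every one is W ⇒ L
Every other cell has at least one move into one of the L cells above, so it is W.
L cells per row: a=0: 3, a=1: 3, a=2: 3, a=3: 3, a=4: 2, a=5: 2, a=6: 2, a=7: 2; total 20.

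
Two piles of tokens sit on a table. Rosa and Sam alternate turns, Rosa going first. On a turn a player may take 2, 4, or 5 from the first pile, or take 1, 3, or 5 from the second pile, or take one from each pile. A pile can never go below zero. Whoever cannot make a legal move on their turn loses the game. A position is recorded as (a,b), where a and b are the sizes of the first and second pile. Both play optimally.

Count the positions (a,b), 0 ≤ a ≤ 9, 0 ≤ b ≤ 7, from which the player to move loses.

Work bottom-up. With no move the player to move loses. Otherwise the position is W if at least one move leads to an L position for the opponent, and L if every move leads to a W.
Every move lowers a or b (never raises either), so fill the grid row by row in increasing a, and left to right within a row: each cell's successors are then already labelled.
      b=0  b=1  b=2  b=3  b=4  b=5  b=6  b=7
a=0:    L    W    L    W    L    W    L    W
a=1:    L    W    L    W    L    W    L    W
a=2:    W    W    W    W    W    W    W    W
a=3:    W    L    W    L    W    L    W    L
a=4:    W    L    W    L    W    L    W    L
a=5:    W    W    W    W    W    W    W    W
a=6:    W    W    W    W    W    W    W    W
a=7:    L    W    L    W    L    W    L    W
a=8:    L    W    L    W    L    W    L    W
a=9:    W    W    W    W    W    W    W    W
Cells with no legal move (terminal, hence L): (0,0), (1,0).
The remaining L cells, each justified by listing all of its moves:
(0,2): →(0,1)(W) only, which is W, so L
(0,4): →(0,3)(W), (0,1)(W) — all W, so L
(0,6): →(0,5)(W), (0,3)(W), (0,1)(W) — all W, so L
(1,2): →(1,1)(W), (0,1)(W) — all W, so L
(1,4): →(1,3)(W), (1,1)(W), (0,3)(W) — all W, so L
(1,6): →(1,5)(W), (1,3)(W), (1,1)(W), (0,5)(W) — all W, so L
(3,1): →(1,1)(W), (3,0)(W), (2,0)(W) — all W, so L
(3,3): →(1,3)(W), (3,2)(W), (3,0)(W), (2,2)(W) — all W, so L
(3,5): →(1,5)(W), (3,4)(W), (3,2)(W), (3,0)(W), (2,4)(W) — all W, so L
(3,7): →(1,7)(W), (3,6)(W), (3,4)(W), (3,2)(W), (2,6)(W) — all W, so L
(4,1): →(2,1)(W), (0,1)(W), (4,0)(W), (3,0)(W) — all W, so L
(4,3): →(2,3)(W), (0,3)(W), (4,2)(W), (4,0)(W), (3,2)(W) — all W, so L
(4,5): →(2,5)(W), (0,5)(W), (4,4)(W), (4,2)(W), (4,0)(W), (3,4)(W) — all W, so L
(4,7): →(2,7)(W), (0,7)(W), (4,6)(W), (4,4)(W), (4,2)(W), (3,6)(W) — all W, so L
(7,0): →(5,0)(W), (3,0)(W), (2,0)(W) — all W, so L
(7,2): →(5,2)(W), (3,2)(W), (2,2)(W), (7,1)(W), (6,1)(W) — all W, so L
(7,4): →(5,4)(W), (3,4)(W), (2,4)(W), (7,3)(W), (7,1)(W), (6,3)(W) — all W, so L
(7,6): →(5,6)(W), (3,6)(W), (2,6)(W), (7,5)(W), (7,3)(W), (7,1)(W), (6,5)(W) — all W, so L
(8,0): →(6,0)(W), (4,0)(W), (3,0)(W) — all W, so L
(8,2): →(6,2)(W), (4,2)(W), (3,2)(W), (8,1)(W), (7,1)(W) — all W, so L
(8,4): →(6,4)(W), (4,4)(W), (3,4)(W), (8,3)(W), (8,1)(W), (7,3)(W) — all W, so L
(8,6): →(6,6)(W), (4,6)(W), (3,6)(W), (8,5)(W), (8,3)(W), (8,1)(W), (7,5)(W) — all W, so L
Every other cell has at least one move into one of the L cells above, so it is W.
L cells per row: a=0: 4, a=1: 4, a=2: 0, a=3: 4, a=4: 4, a=5: 0, a=6: 0, a=7: 4, a=8: 4, a=9: 0; total 24.

24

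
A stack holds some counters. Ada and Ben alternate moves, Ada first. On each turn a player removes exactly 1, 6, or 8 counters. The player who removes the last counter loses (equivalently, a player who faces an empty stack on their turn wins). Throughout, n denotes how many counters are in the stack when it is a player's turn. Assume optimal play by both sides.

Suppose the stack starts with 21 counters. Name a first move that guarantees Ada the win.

Build the W/L table. Terminal = W. A non-terminal position is W if it has a move to some L; otherwise it is L.
n=0: no move; the opponent has just taken the last counter and therefore loses → W
n=1: L (sole option 0(W) is W)
n=2: W (go to 1, an L position)
n=3: L (sole option 2(W) is W)
n=4: W (go to 3, an L position)
n=5: L (sole option 4(W) is W)
n=6: W (go to 5, an L position)
n=7: W (go to 1, an L position)
n=8: L (options 7(W), 2(W), 0(W) are all W)
n=9: W (go to 8, an L position)
n=10: L (options 9(W), 4(W), 2(W) are all W)
n=11: W (go to 10, an L position)
n=12: L (options 11(W), 6(W), 4(W) are all W)
n=13: W (go to 12, an L position)
n=14: W (go to 8, an L position)
n=15: L (options 14(W), 9(W), 7(W) are all W)
n=16: W (go to 15, an L position)
n=17: L (options 16(W), 11(W), 9(W) are all W)
n=18: W (go to 17, an L position)
n=19: L (options 18(W), 13(W), 11(W) are all W)
n=20: W (go to 19, an L position)
n=21: W (go to 15, an L position)
From 21, the L positions reachable in one move are: 15.

Remove 6, leaving 15.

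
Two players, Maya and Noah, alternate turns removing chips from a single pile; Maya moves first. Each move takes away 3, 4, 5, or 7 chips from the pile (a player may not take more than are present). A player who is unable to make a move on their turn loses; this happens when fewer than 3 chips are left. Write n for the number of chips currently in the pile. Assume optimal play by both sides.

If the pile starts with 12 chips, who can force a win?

Noah wins.

Work bottom-up. With no move the player to move loses. Otherwise the position is W if at least one move leads to an L position for the opponent, and L if every move leads to a W.
n=0: no move → L
n=1: no move → L
n=2: no move → L
n=3: W (go to 0, an L position)
n=4: W (go to 1, an L position)
n=5: W (go to 2, an L position)
n=6: W (go to 2, an L position)
n=7: W (go to 2, an L position)
n=8: W (go to 1, an L position)
n=9: W (go to 2, an L position)
n=10: L (options 7(W), 6(W), 5(W), 3(W) are all W)
n=11: L (options 8(W), 7(W), 6(W), 4(W) are all W)
n=12: L (options 9(W), 8(W), 7(W), 5(W) are all W)
The starting position 12 is L: whatever Maya does, the opponent receives a W position.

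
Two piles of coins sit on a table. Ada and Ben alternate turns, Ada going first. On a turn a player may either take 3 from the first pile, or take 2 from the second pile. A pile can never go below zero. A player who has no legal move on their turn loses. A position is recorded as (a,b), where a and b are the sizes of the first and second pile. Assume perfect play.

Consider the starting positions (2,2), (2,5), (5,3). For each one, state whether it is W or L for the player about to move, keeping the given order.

(2,2): W, (2,5): L, (5,3): L

Use the standard recursion: the mover loses at a terminal position; elsewhere, the mover wins exactly when some move hands the opponent an L position.
No move ever increases a pile, so every position that can arise here has a ≤ 5 and b ≤ 5; it is enough to label the cells with 0 ≤ a ≤ 5 and 0 ≤ b ≤ 5.
Every move lowers a or b (never raises either), so fill the grid row by row in increasing a, and left to right within a row: each cell's successors are then already labelled.
      b=0  b=1  b=2  b=3  b=4  b=5
a=0:    L    L    W    W    L    L
a=1:    L    L    W    W    L    L
a=2:    L    L    W    W    L    L
a=3:    W    W    L    L    W    W
a=4:    W    W    L    L    W    W
a=5:    W    W    L    L    W    W
Cells with no legal move (terminal, hence L): (0,0), (0,1), (1,0), (1,1), (2,0), (2,1).
The remaining L cells, each justified by listing all of its moves:
(0,4): the only move is to (0,2)(W), a W ⇒ L
(0,5): the only move is to (0,3)(W), a W ⇒ L
(1,4): the only move is to (1,2)(W), a W ⇒ L
(1,5): the only move is to (1,3)(W), a W ⇒ L
(2,4): the only move is to (2,2)(W), a W ⇒ L
(2,5): the only move is to (2,3)(W), a W ⇒ L
(3,2): moves to (0,2)(W), (3,0)(W); every one is W ⇒ L
(3,3): moves to (0,3)(W), (3,1)(W); every one is W ⇒ L
(4,2): moves to (1,2)(W), (4,0)(W); every one is W ⇒ L
(4,3): moves to (1,3)(W), (4,1)(W); every one is W ⇒ L
(5,2): moves to (2,2)(W), (5,0)(W); every one is W ⇒ L
(5,3): moves to (2,3)(W), (5,1)(W); every one is W ⇒ L
Every other cell has at least one move into one of the L cells above, so it is W.
(2,2): the move to (2,0) reaches an L cell, so W
(2,5): one of the L cells justified above, so L
(5,3): one of the L cells justified above, so L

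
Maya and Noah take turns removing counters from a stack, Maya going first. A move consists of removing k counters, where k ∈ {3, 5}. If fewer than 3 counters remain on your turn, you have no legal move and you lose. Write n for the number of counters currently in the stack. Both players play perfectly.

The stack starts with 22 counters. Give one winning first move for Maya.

Remove 5, leaving 17.

Positions with no move are L. A position that does have a move is losing for the player to move precisely when every available move leads to a winning position for the opponent. Fill in the labels:
n=0: no move → L
n=1: no move → L
n=2: no move → L
n=3: reaches L-position 0 → W
n=4: reaches L-position 1 → W
n=5: reaches L-position 2 → W
n=6: reaches L-position 1 → W
n=7: reaches L-position 2 → W
n=8: only reaches 5(W), 3(W), all W → L
n=9: only reaches 6(W), 4(W), all W → L
n=10: only reaches 7(W), 5(W), all W → L
n=11: reaches L-position 8 → W
n=12: reaches L-position 9 → W
n=13: reaches L-position 10 → W
n=14: reaches L-position 9 → W
n=15: reaches L-position 10 → W
n=16: only reaches 13(W), 11(W), all W → L
n=17: only reaches 14(W), 12(W), all W → L
n=18: only reaches 15(W), 13(W), all W → L
n=19: reaches L-position 16 → W
n=20: reaches L-position 17 → W
n=21: reaches L-position 18 → W
n=22: reaches L-position 17 → W
From 22, the L positions reachable in one move are: 17.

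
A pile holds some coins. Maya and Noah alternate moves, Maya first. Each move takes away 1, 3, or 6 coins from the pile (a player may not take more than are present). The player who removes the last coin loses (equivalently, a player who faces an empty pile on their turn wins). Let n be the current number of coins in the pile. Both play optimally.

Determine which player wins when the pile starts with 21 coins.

Noah wins.

Label each position W (a win for the player to move) or L (a loss). A position with no legal move is W; any other position is W exactly when some move reaches an L, and L when every move reaches a W.
n=0: no move; the opponent has just taken the last coin and therefore loses → W
n=1: L (sole option 0(W) is W)
n=2: W (go to 1, an L position)
n=3: L (options 2(W), 0(W) are all W)
n=4: W (go to 3, an L position)
n=5: L (options 4(W), 2(W) are all W)
n=6: W (go to 5, an L position)
n=7: W (go to 1, an L position)
n=8: W (go to 5, an L position)
n=9: W (go to 3, an L position)
n=10: L (options 9(W), 7(W), 4(W) are all W)
n=11: W (go to 10, an L position)
n=12: L (options 11(W), 9(W), 6(W) are all W)
n=13: W (go to 12, an L position)
n=14: L (options 13(W), 11(W), 8(W) are all W)
n=15: W (go to 14, an L position)
n=16: W (go to 10, an L position)
n=17: W (go to 14, an L position)
n=18: W (go to 12, an L position)
n=19: L (options 18(W), 16(W), 13(W) are all W)
n=20: W (go to 19, an L position)
n=21: L (options 20(W), 18(W), 15(W) are all W)
Every move from 21 reaches a W position, so the mover loses.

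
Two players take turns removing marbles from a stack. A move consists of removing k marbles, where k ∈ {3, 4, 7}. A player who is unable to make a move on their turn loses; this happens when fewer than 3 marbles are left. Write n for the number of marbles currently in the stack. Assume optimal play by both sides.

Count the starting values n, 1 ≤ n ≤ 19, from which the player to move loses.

Build the W/L table. Terminal = L. A non-terminal position is W if it has a move to some L; otherwise it is L.
n=0: no move → L
n=1: no move → L
n=2: no move → L
n=3: →0(L), so W
n=4: →1(L), so W
n=5: →2(L), so W
n=6: →2(L), so W
n=7: →0(L), so W
n=8: →1(L), so W
n=9: →2(L), so W
n=10: →7(W), 6(W), 3(W) — all W, so L
n=11: →8(W), 7(W), 4(W) — all W, so L
n=12: →9(W), 8(W), 5(W) — all W, so L
n=13: →10(L), so W
n=14: →11(L), so W
n=15: →12(L), so W
n=16: →12(L), so W
n=17: →10(L), so W
n=18: →11(L), so W
n=19: →12(L), so W
L entries with 1 ≤ n ≤ 19 (n=0 is outside the asked range and is not counted): n = 1, 2, 10, 11, 12; that makes 5.

5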